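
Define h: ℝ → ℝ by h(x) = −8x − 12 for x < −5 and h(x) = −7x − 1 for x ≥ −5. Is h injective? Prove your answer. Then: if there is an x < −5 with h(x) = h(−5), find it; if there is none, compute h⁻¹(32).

Both pieces are strictly decreasing (slopes −8 and −7), so each is injective on its own interval.
The left piece maps (−∞, −5) onto (28, ∞); the right piece maps [−5, ∞) onto (−∞, 34].
These images overlap. In particular h(−5) = 34 (right piece), and solving −8x − 12 = 34 on the left piece gives x = −23/4 < −5.
So h(−23/4) = h(−5) with −23/4 ≠ −5, and h is not injective. This x = −23/4 is the requested value below −5.

-23/4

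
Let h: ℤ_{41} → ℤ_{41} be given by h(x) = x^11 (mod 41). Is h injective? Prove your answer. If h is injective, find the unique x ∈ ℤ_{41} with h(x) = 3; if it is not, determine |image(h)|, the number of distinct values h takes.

Since 41 is prime, the nonzero elements of ℤ_{41} form a cyclic group of order 40.
As gcd(11, 40) = 1, raising to the 11th power is a bijection on this group: if u^11 ≡ v^11 then (uv^{−1})^11 = 1, and the only element of order dividing gcd(11, 40) = 1 is 1, so u = v.
With h(0) = 0 this makes h injective on all of ℤ_{41}, hence bijective (finite equal-size domain and codomain). In particular h is injective.
Since h is injective, we find the preimage of 3. The inverse of x ↦ x^11 on (ℤ_{41})^× is x ↦ x^11, because 11·11 = 121 = 3·40 + 1 ≡ 1 (mod 40) and x^{40} = 1 for x ≠ 0 (Fermat). So h⁻¹(3) = 3^11 mod 41.
Repeated squaring mod 41: 3^1 ≡ 3, 3^2 ≡ 3² = 9, 3^4 ≡ 9² = 81 ≡ 40, 3^8 ≡ 40² = 1600 ≡ 1. Since 11 = 8 + 2 + 1, 3^11 ≡ 1·9·3: 1·9 = 9, then 9·3 = 27. So 3^11 ≡ 27 (mod 41).
Hence h⁻¹(3) = 27.

27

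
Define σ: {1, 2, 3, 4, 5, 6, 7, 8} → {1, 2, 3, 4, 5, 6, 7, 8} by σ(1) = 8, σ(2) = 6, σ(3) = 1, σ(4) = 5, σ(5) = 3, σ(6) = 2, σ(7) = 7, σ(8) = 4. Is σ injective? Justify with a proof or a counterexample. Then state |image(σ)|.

The values σ(1), …, σ(8) are 8, 6, 1, 5, 3, 2, 7, 4 — all distinct.
So σ(a) = σ(b) only when a = b, and σ is injective.
The image of σ is {1, 2, 3, 4, 5, 6, 7, 8}, which has 8 elements.

8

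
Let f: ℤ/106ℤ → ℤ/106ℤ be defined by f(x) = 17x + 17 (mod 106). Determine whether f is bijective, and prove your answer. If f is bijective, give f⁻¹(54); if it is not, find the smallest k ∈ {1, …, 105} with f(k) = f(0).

If f(x_1) = f(x_2), then 17x_1 ≡ 17x_2 (mod 106). Because gcd(17, 106) = 1, we may cancel 17 to get x_1 ≡ x_2 (mod 106).
We now compute 17⁻¹ mod 106 explicitly. Euclid's algorithm: 106 = 6·17 + 4, 17 = 4·4 + 1; back-substituting gives 1 = 25·17 − 4·106, so 17⁻¹ ≡ 25 (mod 106).
Then y ↦ 25(y − 17) is a two-sided inverse to f, so every y ∈ ℤ/106ℤ has a preimage.
So f is bijective.
Since f is bijective, we compute f⁻¹(54): solve 17x + 17 ≡ 54 (mod 106), i.e. 17x ≡ 37 (mod 106).
Multiplying by 17⁻¹ = 25 gives x ≡ 25·37 = 925 = 8·106 + 77 ≡ 77 (mod 106).
Check: f(77) = 17·77 + 17 = 1326 = 12·106 + 54 ≡ 54 (mod 106).

77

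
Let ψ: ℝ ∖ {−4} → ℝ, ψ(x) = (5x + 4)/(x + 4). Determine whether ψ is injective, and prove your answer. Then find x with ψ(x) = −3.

-2

Suppose ψ(a) = ψ(b). Cross-multiplying: (5a + 4)(b + 4) = (5b + 4)(a + 4).
Expanding both sides and cancelling the symmetric terms leaves 16·(a − b) = 0. Since 16 ≠ 0, a = b. So ψ is injective.
Solving ψ(x) = −3: cross-multiplying gives 5x + 4 = −3(x + 4), which rearranges to 8x = −16, so x = −2.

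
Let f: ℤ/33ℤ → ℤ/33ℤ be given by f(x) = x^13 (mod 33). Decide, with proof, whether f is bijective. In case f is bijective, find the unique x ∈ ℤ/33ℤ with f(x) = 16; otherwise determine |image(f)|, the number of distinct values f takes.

25

Computing x^13 mod 33 for each x (by repeated squaring, reducing mod 33 at every step), the values f(0), f(1), …, f(32) are: 0, 1, 8, 27, 31, 26, 18, 13, 17, 3, 10, 11, 12, 19, 5, 9, 4, 29, 24, 28, 14, 21, 22, 23, 30, 16, 20, 15, 7, 2, 6, 25, 32.
Every element of ℤ/33ℤ appears exactly once in this list, so f is a bijection, and in particular bijective.
Since f is bijective, we read off the preimage of 16 from the same table: f(25) = 16, so f⁻¹(16) = 25.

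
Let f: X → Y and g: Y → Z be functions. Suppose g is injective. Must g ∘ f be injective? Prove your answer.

No. Take X = {1, 2}, Y = Z = {1, 2, 3, 4}, f(1) = f(2) = 1, and g = identity (injective).
Then (g ∘ f)(1) = (g ∘ f)(2) = 1 with 1 ≠ 2, so g ∘ f is not injective.

not injective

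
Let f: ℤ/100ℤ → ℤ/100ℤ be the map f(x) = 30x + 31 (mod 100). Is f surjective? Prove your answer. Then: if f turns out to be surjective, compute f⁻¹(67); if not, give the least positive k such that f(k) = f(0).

Since gcd(30, 100) = 10, we have 30x ≡ 0 (mod 10) for all x, so f(x) ≡ 1 (mod 10).
But 0 ≢ 1 (mod 10), so 0 ∈ ℤ/100ℤ has no preimage. So f is not surjective.
Since f is not surjective, we find the least positive k with f(k) = f(0): this means 30k ≡ 0 (mod 100), i.e. 100 ∣ 30k. Since gcd(30, 100) = 10, dividing through by 10 this holds exactly when 10 ∣ 3k, and as gcd(3, 10) = 1, exactly when 10 ∣ k.
The smallest positive such k is 10.

10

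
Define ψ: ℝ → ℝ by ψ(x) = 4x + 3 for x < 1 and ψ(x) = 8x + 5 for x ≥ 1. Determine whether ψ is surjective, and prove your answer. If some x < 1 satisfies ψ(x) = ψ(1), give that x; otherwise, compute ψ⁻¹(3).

0

Both pieces are strictly increasing (slopes 4 and 8), so each is injective on its own interval.
The left piece maps (−∞, 1) onto (−∞, 7); the right piece maps [1, ∞) onto [13, ∞).
The union (−∞, 7) ∪ [13, ∞) omits the interval between 7 and 13; in particular 7 has no preimage. So ψ is not surjective.
Because the two images are disjoint, no x < 1 has ψ(x) = ψ(1), so we compute ψ⁻¹(3): 3 lies in (−∞, 7), so solve 4x + 3 = 3: x = (3 − 3)/4 = 0.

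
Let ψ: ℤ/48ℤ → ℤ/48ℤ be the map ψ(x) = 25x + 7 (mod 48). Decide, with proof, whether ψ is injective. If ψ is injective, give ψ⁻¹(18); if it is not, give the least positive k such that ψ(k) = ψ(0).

Recall that ψ is injective if ψ(u) = ψ(v) implies u = v.
If ψ(u) = ψ(v), then 25u ≡ 25v (mod 48). Because gcd(25, 48) = 1, we may cancel 25 to get u ≡ v (mod 48).
Thus ψ is injective.
We now compute 25⁻¹ mod 48 explicitly. Euclid's algorithm: 48 = 1·25 + 23, 25 = 1·23 + 2, 23 = 11·2 + 1; back-substituting gives 1 = 25·25 − 13·48, so 25⁻¹ ≡ 25 (mod 48).
Since ψ is injective, we compute ψ⁻¹(18): solve 25x + 7 ≡ 18 (mod 48), i.e. 25x ≡ 11 (mod 48).
Multiplying by 25⁻¹ = 25 gives x ≡ 25·11 = 275 = 5·48 + 35 ≡ 35 (mod 48).
Check: ψ(35) = 25·35 + 7 = 882 = 18·48 + 18 ≡ 18 (mod 48).

35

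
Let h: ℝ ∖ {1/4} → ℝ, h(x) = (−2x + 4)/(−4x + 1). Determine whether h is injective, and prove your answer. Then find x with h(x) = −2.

3/5

Suppose h(x_1) = h(x_2). Cross-multiplying: (−2x_1 + 4)(−4x_2 + 1) = (−2x_2 + 4)(−4x_1 + 1).
Expanding both sides and cancelling the symmetric terms leaves 14·(x_1 − x_2) = 0. Since 14 ≠ 0, x_1 = x_2. Therefore h is injective.
Solving h(x) = −2: cross-multiplying gives −2x + 4 = −2(−4x + 1), which rearranges to −10x = −6, so x = 3/5.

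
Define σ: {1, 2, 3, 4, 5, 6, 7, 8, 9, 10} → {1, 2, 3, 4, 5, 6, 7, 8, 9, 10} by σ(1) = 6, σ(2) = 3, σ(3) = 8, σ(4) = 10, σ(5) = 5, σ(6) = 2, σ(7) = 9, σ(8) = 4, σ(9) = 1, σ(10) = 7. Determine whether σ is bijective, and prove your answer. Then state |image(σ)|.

The values 6, 3, 8, 10, 5, 2, 9, 4, 1, 7 are a permutation of {1, 2, 3, 4, 5, 6, 7, 8, 9, 10}: each element appears exactly once.
So σ is injective and surjective, hence bijective.
The image of σ is {1, 2, 3, 4, 5, 6, 7, 8, 9, 10}, which has 10 elements.

10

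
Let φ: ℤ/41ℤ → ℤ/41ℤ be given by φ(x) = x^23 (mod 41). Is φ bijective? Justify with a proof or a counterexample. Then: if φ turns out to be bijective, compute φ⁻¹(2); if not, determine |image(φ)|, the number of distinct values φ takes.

Since 41 is prime, the nonzero elements of ℤ/41ℤ form a cyclic group of order 40.
As gcd(23, 40) = 1, raising to the 23rd power is a bijection on this group: if s^23 ≡ t^23 then (st^{−1})^23 = 1, and the only element of order dividing gcd(23, 40) = 1 is 1, so s = t.
With φ(0) = 0 this makes φ injective on all of ℤ/41ℤ, hence bijective (finite equal-size domain and codomain). In particular φ is bijective.
Since φ is bijective, we find the preimage of 2. The inverse of x ↦ x^23 on (ℤ/41ℤ)^× is x ↦ x^7, because 23·7 = 161 = 4·40 + 1 ≡ 1 (mod 40) and x^{40} = 1 for x ≠ 0 (Fermat). So φ⁻¹(2) = 2^7 mod 41.
Repeated squaring mod 41: 2^1 ≡ 2, 2^2 ≡ 2² = 4, 2^4 ≡ 4² = 16. Since 7 = 4 + 2 + 1, 2^7 ≡ 16·4·2: 16·4 = 64 ≡ 23, then 23·2 = 46 ≡ 5. So 2^7 ≡ 5 (mod 41).
Hence φ⁻¹(2) = 5.

5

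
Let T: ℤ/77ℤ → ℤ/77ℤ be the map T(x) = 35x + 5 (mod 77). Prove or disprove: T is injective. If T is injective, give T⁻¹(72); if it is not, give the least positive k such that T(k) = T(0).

We have gcd(35, 77) = 7 > 1. Taking a = 0 and b = 11: T(0) = 5 and T(11) = 35·11 + 5 = 390 ≡ 5 (mod 77).
So T(0) = T(11) while 0 ≠ 11, hence T is not injective.
Since T is not injective, we find the least positive k with T(k) = T(0): this means 35k ≡ 0 (mod 77), i.e. 77 ∣ 35k. Since gcd(35, 77) = 7, dividing through by 7 this holds exactly when 11 ∣ 5k, and as gcd(5, 11) = 1, exactly when 11 ∣ k.
The smallest positive such k is 11.

11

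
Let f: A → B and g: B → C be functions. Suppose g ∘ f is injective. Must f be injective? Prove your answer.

injective

Suppose f(u) = f(v). Applying g: (g ∘ f)(u) = (g ∘ f)(v). Since g ∘ f is injective, u = v. Therefore f is injective.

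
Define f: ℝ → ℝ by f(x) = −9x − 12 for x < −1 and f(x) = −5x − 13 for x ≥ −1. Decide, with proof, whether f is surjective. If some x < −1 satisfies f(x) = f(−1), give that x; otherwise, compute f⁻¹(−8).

-1

Both pieces are strictly decreasing (slopes −9 and −5), so each is injective on its own interval.
The left piece maps (−∞, −1) onto (−3, ∞); the right piece maps [−1, ∞) onto (−∞, −8].
The union (−3, ∞) ∪ (−∞, −8] omits the interval between −3 and −8; in particular −3 has no preimage. So f is not surjective.
Because the two images are disjoint, no x < −1 has f(x) = f(−1), so we compute f⁻¹(−8): −8 lies in (−∞, −8], so solve −5x − 13 = −8: x = (−8 + 13)/(−5) = −1.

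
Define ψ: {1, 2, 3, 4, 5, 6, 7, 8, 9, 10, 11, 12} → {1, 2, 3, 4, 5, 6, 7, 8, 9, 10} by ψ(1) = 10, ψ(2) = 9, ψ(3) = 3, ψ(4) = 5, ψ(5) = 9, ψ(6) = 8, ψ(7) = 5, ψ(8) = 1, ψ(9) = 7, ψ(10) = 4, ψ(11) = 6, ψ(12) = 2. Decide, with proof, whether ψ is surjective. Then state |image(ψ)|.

10

Every element of the codomain has a preimage: 1 = ψ(8), 2 = ψ(12), 3 = ψ(3), 4 = ψ(10), 5 = ψ(4), 6 = ψ(11), 7 = ψ(9), 8 = ψ(6), 9 = ψ(2), 10 = ψ(1).
Hence ψ is surjective.
The image of ψ is {1, 2, 3, 4, 5, 6, 7, 8, 9, 10}, which has 10 elements.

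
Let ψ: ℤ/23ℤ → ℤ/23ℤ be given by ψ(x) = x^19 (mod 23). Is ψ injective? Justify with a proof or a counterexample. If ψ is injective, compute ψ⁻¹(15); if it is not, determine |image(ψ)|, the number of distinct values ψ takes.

Since 23 is prime, the nonzero elements of ℤ/23ℤ form a cyclic group of order 22.
As gcd(19, 22) = 1, raising to the 19th power is a bijection on this group: if u^19 ≡ v^19 then (uv^{−1})^19 = 1, and the only element of order dividing gcd(19, 22) = 1 is 1, so u = v.
With ψ(0) = 0 this makes ψ injective on all of ℤ/23ℤ, hence bijective (finite equal-size domain and codomain). In particular ψ is injective.
Since ψ is injective, we find the preimage of 15. The inverse of x ↦ x^19 on (ℤ/23ℤ)^× is x ↦ x^7, because 19·7 = 133 = 6·22 + 1 ≡ 1 (mod 22) and x^{22} = 1 for x ≠ 0 (Fermat). So ψ⁻¹(15) = 15^7 mod 23.
Repeated squaring mod 23: 15^1 ≡ 15, 15^2 ≡ 15² = 225 ≡ 18, 15^4 ≡ 18² = 324 ≡ 2. Since 7 = 4 + 2 + 1, 15^7 ≡ 2·18·15: 2·18 = 36 ≡ 13, then 13·15 = 195 ≡ 11. So 15^7 ≡ 11 (mod 23).
Hence ψ⁻¹(15) = 11.

11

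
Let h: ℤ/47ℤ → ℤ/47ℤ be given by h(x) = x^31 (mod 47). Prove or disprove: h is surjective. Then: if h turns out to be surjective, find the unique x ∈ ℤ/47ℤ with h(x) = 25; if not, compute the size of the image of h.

Since 47 is prime, the nonzero elements of ℤ/47ℤ form a cyclic group of order 46.
As gcd(31, 46) = 1, raising to the 31st power is a bijection on this group: if x_1^31 ≡ x_2^31 then (x_1x_2^{−1})^31 = 1, and the only element of order dividing gcd(31, 46) = 1 is 1, so x_1 = x_2.
With h(0) = 0 this makes h injective on all of ℤ/47ℤ, hence bijective (finite equal-size domain and codomain). In particular h is surjective.
Since h is surjective, we find the preimage of 25. The inverse of x ↦ x^31 on (ℤ/47ℤ)^× is x ↦ x^3, because 31·3 = 93 = 2·46 + 1 ≡ 1 (mod 46) and x^{46} = 1 for x ≠ 0 (Fermat). So h⁻¹(25) = 25^3 mod 47.
Repeated squaring mod 47: 25^1 ≡ 25, 25^2 ≡ 25² = 625 ≡ 14. Since 3 = 2 + 1, 25^3 ≡ 14·25: 14·25 = 350 ≡ 21. So 25^3 ≡ 21 (mod 47).
Hence h⁻¹(25) = 21.

21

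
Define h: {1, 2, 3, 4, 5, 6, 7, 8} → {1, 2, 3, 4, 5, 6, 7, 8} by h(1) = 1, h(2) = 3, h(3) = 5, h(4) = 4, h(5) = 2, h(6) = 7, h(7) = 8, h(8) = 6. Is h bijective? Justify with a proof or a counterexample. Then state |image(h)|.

8

The values 1, 3, 5, 4, 2, 7, 8, 6 are a permutation of {1, 2, 3, 4, 5, 6, 7, 8}: each element appears exactly once.
So h is injective and surjective, hence bijective.
The image of h is {1, 2, 3, 4, 5, 6, 7, 8}, which has 8 elements.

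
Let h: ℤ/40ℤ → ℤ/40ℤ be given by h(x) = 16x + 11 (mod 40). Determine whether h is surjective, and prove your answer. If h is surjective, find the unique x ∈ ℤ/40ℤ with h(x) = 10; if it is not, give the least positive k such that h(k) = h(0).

5

Since gcd(16, 40) = 8, we have 16x ≡ 0 (mod 8) for all x, so h(x) ≡ 3 (mod 8).
But 0 ≢ 3 (mod 8), so 0 ∈ ℤ/40ℤ has no preimage. Therefore h is not surjective.
Since h is not surjective, we find the least positive k with h(k) = h(0): this means 16k ≡ 0 (mod 40), i.e. 40 ∣ 16k. Since gcd(16, 40) = 8, dividing through by 8 this holds exactly when 5 ∣ 2k, and as gcd(2, 5) = 1, exactly when 5 ∣ k.
The smallest positive such k is 5.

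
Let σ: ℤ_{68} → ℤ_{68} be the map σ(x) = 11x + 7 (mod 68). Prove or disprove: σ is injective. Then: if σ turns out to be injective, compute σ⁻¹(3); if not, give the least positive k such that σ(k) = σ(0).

Suppose σ(x_1) = σ(x_2) in ℤ_{68}. Then 11x_1 + 7 ≡ 11x_2 + 7 (mod 68), thus 11(x_1 − x_2) ≡ 0 (mod 68).
Since gcd(11, 68) = 1, 11 is invertible modulo 68, thus x_1 − x_2 ≡ 0 (mod 68), i.e. x_1 = x_2.
So σ is injective.
We now compute 11⁻¹ mod 68 explicitly. Euclid's algorithm: 68 = 6·11 + 2, 11 = 5·2 + 1; back-substituting gives 1 = 31·11 − 5·68, so 11⁻¹ ≡ 31 (mod 68).
Since σ is injective, we compute σ⁻¹(3): solve 11x + 7 ≡ 3 (mod 68), i.e. 11x ≡ 64 (mod 68).
Multiplying by 11⁻¹ = 31 gives x ≡ 31·64 = 1984 = 29·68 + 12 ≡ 12 (mod 68).
Check: σ(12) = 11·12 + 7 = 139 = 2·68 + 3 ≡ 3 (mod 68).

12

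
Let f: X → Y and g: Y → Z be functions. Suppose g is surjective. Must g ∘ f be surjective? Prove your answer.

No. Take X = {0}, Y = Z = {0, 1}, f(0) = 0, and g = identity (surjective).
Then (g ∘ f)(0) = 0, and 1 ∈ Z has no preimage under g ∘ f, so g ∘ f is not surjective.

not surjective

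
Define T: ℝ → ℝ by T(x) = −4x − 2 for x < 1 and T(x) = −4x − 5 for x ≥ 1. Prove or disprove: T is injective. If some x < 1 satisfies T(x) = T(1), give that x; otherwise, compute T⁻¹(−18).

Both pieces are strictly decreasing (slopes −4 and −4), so each is injective on its own interval.
The left piece maps (−∞, 1) onto (−6, ∞); the right piece maps [1, ∞) onto (−∞, −9].
These images are disjoint, so no value is attained by both pieces. So T is injective.
Because the two images are disjoint, no x < 1 has T(x) = T(1), so we compute T⁻¹(−18): −18 lies in (−∞, −9], so solve −4x − 5 = −18: x = (−18 + 5)/(−4) = 13/4.

13/4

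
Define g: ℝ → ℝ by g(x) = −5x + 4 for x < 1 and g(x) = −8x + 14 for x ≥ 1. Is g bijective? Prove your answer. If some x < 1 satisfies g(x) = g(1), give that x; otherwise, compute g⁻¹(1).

-2/5

Both pieces are strictly decreasing (slopes −5 and −8), so each is injective on its own interval.
The left piece maps (−∞, 1) onto (−1, ∞); the right piece maps [1, ∞) onto (−∞, 6].
These images overlap. In particular g(1) = 6 (right piece), and solving −5x + 4 = 6 on the left piece gives x = −2/5 < 1.
So g(−2/5) = g(1) with −2/5 ≠ 1, and g is not injective, hence not bijective. This x = −2/5 is the requested value below 1.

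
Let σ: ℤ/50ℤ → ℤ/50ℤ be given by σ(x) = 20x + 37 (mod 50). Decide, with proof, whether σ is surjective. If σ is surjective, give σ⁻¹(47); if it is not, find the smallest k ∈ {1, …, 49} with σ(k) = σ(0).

Since gcd(20, 50) = 10, we have 20x ≡ 0 (mod 10) for all x, so σ(x) ≡ 7 (mod 10).
But 0 ≢ 7 (mod 10), so 0 ∈ ℤ/50ℤ has no preimage. So σ is not surjective.
Since σ is not surjective, we find the least positive k with σ(k) = σ(0): this means 20k ≡ 0 (mod 50), i.e. 50 ∣ 20k. Since gcd(20, 50) = 10, dividing through by 10 this holds exactly when 5 ∣ 2k, and as gcd(2, 5) = 1, exactly when 5 ∣ k.
The smallest positive such k is 5.

5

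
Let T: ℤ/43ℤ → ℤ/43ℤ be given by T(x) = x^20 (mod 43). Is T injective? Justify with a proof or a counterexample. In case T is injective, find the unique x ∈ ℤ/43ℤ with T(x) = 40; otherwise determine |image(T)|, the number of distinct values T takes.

22

T(21): Repeated squaring mod 43: 21^1 ≡ 21, 21^2 ≡ 21² = 441 ≡ 11, 21^4 ≡ 11² = 121 ≡ 35, 21^8 ≡ 35² = 1225 ≡ 21, 21^16 ≡ 21² = 441 ≡ 11. Since 20 = 16 + 4, 21^20 ≡ 11·35: 11·35 = 385 ≡ 41. So 21^20 ≡ 41 (mod 43).
T(22): Repeated squaring mod 43: 22^1 ≡ 22, 22^2 ≡ 22² = 484 ≡ 11, 22^4 ≡ 11² = 121 ≡ 35, 22^8 ≡ 35² = 1225 ≡ 21, 22^16 ≡ 21² = 441 ≡ 11. Since 20 = 16 + 4, 22^20 ≡ 11·35: 11·35 = 385 ≡ 41. So 22^20 ≡ 41 (mod 43).
So T(21) = T(22) = 41 while 21 ≠ 22, therefore T is not injective.
Since T is not injective, we determine |image(T)|. Computing x^20 mod 43 for each x (by repeated squaring, reducing mod 43 at every step), the values T(0), T(1), …, T(42) are: 0, 1, 21, 14, 11, 17, 36, 6, 16, 24, 13, 4, 25, 10, 40, 23, 35, 38, 31, 9, 15, 41, 41, 15, 9, 31, 38, 35, 23, 40, 10, 25, 4, 13, 24, 16, 6, 36, 17, 11, 14, 21, 1.
The distinct values are {0, 1, 4, 6, 9, 10, 11, 13, 14, 15, 16, 17, 21, 23, 24, 25, 31, 35, 36, 38, 40, 41}; there are 22 of them.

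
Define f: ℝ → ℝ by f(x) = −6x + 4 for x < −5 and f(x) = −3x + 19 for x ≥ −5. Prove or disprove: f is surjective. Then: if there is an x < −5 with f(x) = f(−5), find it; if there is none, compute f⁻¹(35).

Both pieces are strictly decreasing (slopes −6 and −3), so each is injective on its own interval.
The left piece maps (−∞, −5) onto (34, ∞); the right piece maps [−5, ∞) onto (−∞, 34].
These images together cover ℝ, so f is surjective.
Because the two images are disjoint, no x < −5 has f(x) = f(−5), so we compute f⁻¹(35): 35 lies in (34, ∞), so solve −6x + 4 = 35: x = (35 − 4)/(−6) = −31/6.

-31/6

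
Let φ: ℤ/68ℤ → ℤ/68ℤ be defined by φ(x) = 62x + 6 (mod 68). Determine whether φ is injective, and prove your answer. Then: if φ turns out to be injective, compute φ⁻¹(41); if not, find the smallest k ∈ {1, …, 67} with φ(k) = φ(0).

34

We have gcd(62, 68) = 2 > 1. Taking u = 0 and v = 34: φ(0) = 6 and φ(34) = 62·34 + 6 = 2114 ≡ 6 (mod 68).
So φ(0) = φ(34) while 0 ≠ 34, hence φ is not injective.
Since φ is not injective, we find the least positive k with φ(k) = φ(0): this means 62k ≡ 0 (mod 68), i.e. 68 ∣ 62k. Since gcd(62, 68) = 2, dividing through by 2 this holds exactly when 34 ∣ 31k, and as gcd(31, 34) = 1, exactly when 34 ∣ k.
The smallest positive such k is 34.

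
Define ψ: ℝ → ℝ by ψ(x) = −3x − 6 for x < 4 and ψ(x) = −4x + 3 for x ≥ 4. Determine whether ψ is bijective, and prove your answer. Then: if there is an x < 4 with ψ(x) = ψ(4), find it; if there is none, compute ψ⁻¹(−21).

Both pieces are strictly decreasing (slopes −3 and −4), so each is injective on its own interval.
The left piece maps (−∞, 4) onto (−18, ∞); the right piece maps [4, ∞) onto (−∞, −13].
These images overlap. In particular ψ(4) = −13 (right piece), and solving −3x − 6 = −13 on the left piece gives x = 7/3 < 4.
So ψ(7/3) = ψ(4) with 7/3 ≠ 4, and ψ is not injective, hence not bijective. This x = 7/3 is the requested value below 4.

7/3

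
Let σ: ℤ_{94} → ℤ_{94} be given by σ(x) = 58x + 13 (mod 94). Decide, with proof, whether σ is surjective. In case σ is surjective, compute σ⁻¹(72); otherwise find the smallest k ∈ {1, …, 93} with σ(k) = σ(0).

Recall that σ is surjective if every y in the codomain equals σ(x) for some x in the domain.
Since gcd(58, 94) = 2, we have 58x ≡ 0 (mod 2) for all x, so σ(x) ≡ 1 (mod 2).
But 0 ≢ 1 (mod 2), so 0 ∈ ℤ_{94} has no preimage. Therefore σ is not surjective.
Since σ is not surjective, we find the least positive k with σ(k) = σ(0): this means 58k ≡ 0 (mod 94), i.e. 94 ∣ 58k. Since gcd(58, 94) = 2, dividing through by 2 this holds exactly when 47 ∣ 29k, and as gcd(29, 47) = 1, exactly when 47 ∣ k.
The smallest positive such k is 47.

47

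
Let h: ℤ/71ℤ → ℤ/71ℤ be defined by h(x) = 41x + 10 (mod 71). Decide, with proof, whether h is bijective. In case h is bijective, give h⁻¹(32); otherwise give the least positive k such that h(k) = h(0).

Recall that h is injective if h(x_1) = h(x_2) implies x_1 = x_2.
Suppose h(x_1) = h(x_2) in ℤ/71ℤ. Then 41x_1 + 10 ≡ 41x_2 + 10 (mod 71), so 41(x_1 − x_2) ≡ 0 (mod 71).
Since gcd(41, 71) = 1, 41 is invertible modulo 71, so x_1 − x_2 ≡ 0 (mod 71), i.e. x_1 = x_2.
We now compute 41⁻¹ mod 71 explicitly. Euclid's algorithm: 71 = 1·41 + 30, 41 = 1·30 + 11, 30 = 2·11 + 8, 11 = 1·8 + 3, 8 = 2·3 + 2, 3 = 1·2 + 1; back-substituting gives 1 = 26·41 − 15·71, so 41⁻¹ ≡ 26 (mod 71).
For any y ∈ ℤ/71ℤ, x = 26(y − 10) mod 71 satisfies h(x) = 41·26(y − 10) + 10 ≡ y (since 41·26 ≡ 1 mod 71). So every y has a preimage.
Hence h is bijective.
Since h is bijective, we compute h⁻¹(32): solve 41x + 10 ≡ 32 (mod 71), i.e. 41x ≡ 22 (mod 71).
Multiplying by 41⁻¹ = 26 gives x ≡ 26·22 = 572 = 8·71 + 4 ≡ 4 (mod 71).
Check: h(4) = 41·4 + 10 = 174 = 2·71 + 32 ≡ 32 (mod 71).

4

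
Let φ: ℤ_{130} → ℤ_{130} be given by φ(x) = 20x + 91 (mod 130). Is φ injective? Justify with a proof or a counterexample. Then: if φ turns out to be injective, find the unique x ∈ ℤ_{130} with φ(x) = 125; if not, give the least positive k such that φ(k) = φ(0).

We have gcd(20, 130) = 10 > 1. Taking s = 0 and t = 13: φ(0) = 91 and φ(13) = 20·13 + 91 = 351 ≡ 91 (mod 130).
So φ(0) = φ(13) while 0 ≠ 13, therefore φ is not injective.
Since φ is not injective, we find the least positive k with φ(k) = φ(0): this means 20k ≡ 0 (mod 130), i.e. 130 ∣ 20k. Since gcd(20, 130) = 10, dividing through by 10 this holds exactly when 13 ∣ 2k, and as gcd(2, 13) = 1, exactly when 13 ∣ k.
The smallest positive such k is 13.

13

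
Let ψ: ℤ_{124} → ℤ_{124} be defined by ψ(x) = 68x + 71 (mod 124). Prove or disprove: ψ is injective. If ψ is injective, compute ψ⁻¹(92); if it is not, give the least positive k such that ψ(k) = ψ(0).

31

Recall: ψ is injective if ψ(a) = ψ(b) implies a = b.
We have gcd(68, 124) = 4 > 1. Taking a = 0 and b = 31: ψ(0) = 71 and ψ(31) = 68·31 + 71 = 2179 ≡ 71 (mod 124).
So ψ(0) = ψ(31) while 0 ≠ 31, so ψ is not injective.
Since ψ is not injective, we find the least positive k with ψ(k) = ψ(0): this means 68k ≡ 0 (mod 124), i.e. 124 ∣ 68k. Since gcd(68, 124) = 4, dividing through by 4 this holds exactly when 31 ∣ 17k, and as gcd(17, 31) = 1, exactly when 31 ∣ k.
The smallest positive such k is 31.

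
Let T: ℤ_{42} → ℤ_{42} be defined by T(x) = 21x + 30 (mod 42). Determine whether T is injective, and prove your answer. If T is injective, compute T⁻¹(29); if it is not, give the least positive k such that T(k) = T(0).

Recall that T is injective when T(u) = T(v) forces u = v.
We have gcd(21, 42) = 21 > 1. Taking u = 0 and v = 2: T(0) = 30 and T(2) = 21·2 + 30 = 72 ≡ 30 (mod 42).
So T(0) = T(2) while 0 ≠ 2, thus T is not injective.
Since T is not injective, we find the least positive k with T(k) = T(0): this means 21k ≡ 0 (mod 42), i.e. 42 ∣ 21k. Since gcd(21, 42) = 21, dividing through by 21 this holds exactly when 2 ∣ k.
The smallest positive such k is 2.

2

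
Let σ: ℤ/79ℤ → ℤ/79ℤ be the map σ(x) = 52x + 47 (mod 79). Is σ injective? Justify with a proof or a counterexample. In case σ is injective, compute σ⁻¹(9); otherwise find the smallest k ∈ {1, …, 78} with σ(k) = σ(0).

57

Recall: σ is injective when σ(x_1) = σ(x_2) forces x_1 = x_2.
If σ(x_1) = σ(x_2), then 52x_1 ≡ 52x_2 (mod 79). Because gcd(52, 79) = 1, we may cancel 52 to get x_1 ≡ x_2 (mod 79).
So σ is injective.
We now compute 52⁻¹ mod 79 explicitly. Euclid's algorithm: 79 = 1·52 + 27, 52 = 1·27 + 25, 27 = 1·25 + 2, 25 = 12·2 + 1; back-substituting gives 1 = 38·52 − 25·79, so 52⁻¹ ≡ 38 (mod 79).
Since σ is injective, we find σ⁻¹(9): we need 52x ≡ 9 − 47 ≡ 41 (mod 79). Using 52⁻¹ = 38: x ≡ 38·41 = 1558 = 19·79 + 57, so x = 57.
Check: σ(57) = 52·57 + 47 = 3011 = 38·79 + 9 ≡ 9 (mod 79).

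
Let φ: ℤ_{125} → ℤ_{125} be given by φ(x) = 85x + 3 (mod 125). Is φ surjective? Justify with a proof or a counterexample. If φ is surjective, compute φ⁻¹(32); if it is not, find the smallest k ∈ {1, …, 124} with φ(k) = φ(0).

25

Recall that surjectivity means every element of the codomain has a preimage under φ.
Since gcd(85, 125) = 5, we have 85x ≡ 0 (mod 5) for all x, so φ(x) ≡ 3 (mod 5).
But 0 ≢ 3 (mod 5), so 0 ∈ ℤ_{125} has no preimage. Hence φ is not surjective.
Since φ is not surjective, we find the least positive k with φ(k) = φ(0): this means 85k ≡ 0 (mod 125), i.e. 125 ∣ 85k. Since gcd(85, 125) = 5, dividing through by 5 this holds exactly when 25 ∣ 17k, and as gcd(17, 25) = 1, exactly when 25 ∣ k.
The smallest positive such k is 25.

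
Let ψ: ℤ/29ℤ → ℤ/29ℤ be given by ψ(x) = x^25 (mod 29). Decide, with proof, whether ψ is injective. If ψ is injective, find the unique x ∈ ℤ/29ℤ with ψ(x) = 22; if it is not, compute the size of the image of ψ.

9

Since 29 is prime, the nonzero elements of ℤ/29ℤ form a cyclic group of order 28.
As gcd(25, 28) = 1, raising to the 25th power is a bijection on this group: if x_1^25 ≡ x_2^25 then (x_1x_2^{−1})^25 = 1, and the only element of order dividing gcd(25, 28) = 1 is 1, so x_1 = x_2.
With ψ(0) = 0 this makes ψ injective on all of ℤ/29ℤ, hence bijective (finite equal-size domain and codomain). In particular ψ is injective.
Since ψ is injective, we find the preimage of 22. The inverse of x ↦ x^25 on (ℤ/29ℤ)^× is x ↦ x^9, because 25·9 = 225 = 8·28 + 1 ≡ 1 (mod 28) and x^{28} = 1 for x ≠ 0 (Fermat). So ψ⁻¹(22) = 22^9 mod 29.
Repeated squaring mod 29: 22^1 ≡ 22, 22^2 ≡ 22² = 484 ≡ 20, 22^4 ≡ 20² = 400 ≡ 23, 22^8 ≡ 23² = 529 ≡ 7. Since 9 = 8 + 1, 22^9 ≡ 7·22: 7·22 = 154 ≡ 9. So 22^9 ≡ 9 (mod 29).
Hence ψ⁻¹(22) = 9.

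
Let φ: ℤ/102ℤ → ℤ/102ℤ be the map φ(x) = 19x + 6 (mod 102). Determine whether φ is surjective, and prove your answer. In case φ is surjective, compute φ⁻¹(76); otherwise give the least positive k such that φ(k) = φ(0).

Since gcd(19, 102) = 1, 19 is invertible modulo 102. Euclid's algorithm: 102 = 5·19 + 7, 19 = 2·7 + 5, 7 = 1·5 + 2, 5 = 2·2 + 1; back-substituting gives 1 = 43·19 − 8·102, so 19⁻¹ ≡ 43 (mod 102).
For any y ∈ ℤ/102ℤ, x = 43(y − 6) mod 102 satisfies φ(x) = 19·43(y − 6) + 6 ≡ y (since 19·43 ≡ 1 mod 102). So every y has a preimage.
So φ is surjective.
Since φ is surjective, we compute φ⁻¹(76): solve 19x + 6 ≡ 76 (mod 102), i.e. 19x ≡ 70 (mod 102).
Multiplying by 19⁻¹ = 43 gives x ≡ 43·70 = 3010 = 29·102 + 52 ≡ 52 (mod 102).
Check: φ(52) = 19·52 + 6 = 994 = 9·102 + 76 ≡ 76 (mod 102).

52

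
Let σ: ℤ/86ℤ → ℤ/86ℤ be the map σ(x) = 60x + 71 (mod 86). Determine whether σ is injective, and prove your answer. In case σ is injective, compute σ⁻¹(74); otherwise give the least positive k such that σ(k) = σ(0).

By definition, σ is injective when σ(x_1) = σ(x_2) forces x_1 = x_2.
We have gcd(60, 86) = 2 > 1. Taking x_1 = 0 and x_2 = 43: σ(0) = 71 and σ(43) = 60·43 + 71 = 2651 ≡ 71 (mod 86).
So σ(0) = σ(43) while 0 ≠ 43, thus σ is not injective.
Since σ is not injective, we find the least positive k with σ(k) = σ(0): this means 60k ≡ 0 (mod 86), i.e. 86 ∣ 60k. Since gcd(60, 86) = 2, dividing through by 2 this holds exactly when 43 ∣ 30k, and as gcd(30, 43) = 1, exactly when 43 ∣ k.
The smallest positive such k is 43.

43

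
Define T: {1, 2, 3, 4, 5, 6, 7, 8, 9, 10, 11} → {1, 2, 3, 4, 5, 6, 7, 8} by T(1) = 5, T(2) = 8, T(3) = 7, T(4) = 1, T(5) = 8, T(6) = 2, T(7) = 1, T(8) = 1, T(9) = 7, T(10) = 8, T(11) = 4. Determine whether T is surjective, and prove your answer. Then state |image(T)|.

6

No element maps to 3, so T is not surjective.
The image of T is {1, 2, 4, 5, 7, 8}, which has 6 elements.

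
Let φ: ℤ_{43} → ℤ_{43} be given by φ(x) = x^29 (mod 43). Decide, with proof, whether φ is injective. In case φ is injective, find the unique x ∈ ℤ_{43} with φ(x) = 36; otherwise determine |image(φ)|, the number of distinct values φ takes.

6

Since 43 is prime, the nonzero elements of ℤ_{43} form a cyclic group of order 42.
As gcd(29, 42) = 1, raising to the 29th power is a bijection on this group: if s^29 ≡ t^29 then (st^{−1})^29 = 1, and the only element of order dividing gcd(29, 42) = 1 is 1, so s = t.
With φ(0) = 0 this makes φ injective on all of ℤ_{43}, hence bijective (finite equal-size domain and codomain). In particular φ is injective.
Since φ is injective, we find the preimage of 36. The inverse of x ↦ x^29 on (ℤ_{43})^× is x ↦ x^29, because 29·29 = 841 = 20·42 + 1 ≡ 1 (mod 42) and x^{42} = 1 for x ≠ 0 (Fermat). So φ⁻¹(36) = 36^29 mod 43.
Repeated squaring mod 43: 36^1 ≡ 36, 36^2 ≡ 36² = 1296 ≡ 6, 36^4 ≡ 6² = 36, 36^8 ≡ 36² = 1296 ≡ 6, 36^16 ≡ 6² = 36. Since 29 = 16 + 8 + 4 + 1, 36^29 ≡ 36·6·36·36: 36·6 = 216 ≡ 1, then 1·36 = 36, then 36·36 = 1296 ≡ 6. So 36^29 ≡ 6 (mod 43).
Hence φ⁻¹(36) = 6.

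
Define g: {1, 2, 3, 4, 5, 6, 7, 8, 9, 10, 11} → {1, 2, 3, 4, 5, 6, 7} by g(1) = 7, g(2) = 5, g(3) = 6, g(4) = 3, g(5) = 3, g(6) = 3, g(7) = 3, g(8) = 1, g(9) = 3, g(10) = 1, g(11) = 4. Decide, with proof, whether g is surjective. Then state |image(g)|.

6

No element maps to 2, so g is not surjective.
The image of g is {1, 3, 4, 5, 6, 7}, which has 6 elements.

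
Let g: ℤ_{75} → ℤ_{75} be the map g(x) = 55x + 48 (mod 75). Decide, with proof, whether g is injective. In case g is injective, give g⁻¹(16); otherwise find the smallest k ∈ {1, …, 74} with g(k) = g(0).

Recall: g is injective if g(u) = g(v) implies u = v.
We have gcd(55, 75) = 5 > 1. Taking u = 0 and v = 15: g(0) = 48 and g(15) = 55·15 + 48 = 873 ≡ 48 (mod 75).
So g(0) = g(15) while 0 ≠ 15, thus g is not injective.
Since g is not injective, we find the least positive k with g(k) = g(0): this means 55k ≡ 0 (mod 75), i.e. 75 ∣ 55k. Since gcd(55, 75) = 5, dividing through by 5 this holds exactly when 15 ∣ 11k, and as gcd(11, 15) = 1, exactly when 15 ∣ k.
The smallest positive such k is 15.

15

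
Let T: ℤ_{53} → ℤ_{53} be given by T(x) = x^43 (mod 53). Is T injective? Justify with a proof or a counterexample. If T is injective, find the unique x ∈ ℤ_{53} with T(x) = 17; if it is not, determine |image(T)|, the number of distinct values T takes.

43

Since 53 is prime, the nonzero elements of ℤ_{53} form a cyclic group of order 52.
As gcd(43, 52) = 1, raising to the 43rd power is a bijection on this group: if a^43 ≡ b^43 then (ab^{−1})^43 = 1, and the only element of order dividing gcd(43, 52) = 1 is 1, so a = b.
With T(0) = 0 this makes T injective on all of ℤ_{53}, hence bijective (finite equal-size domain and codomain). In particular T is injective.
Since T is injective, we find the preimage of 17. The inverse of x ↦ x^43 on (ℤ_{53})^× is x ↦ x^23, because 43·23 = 989 = 19·52 + 1 ≡ 1 (mod 52) and x^{52} = 1 for x ≠ 0 (Fermat). So T⁻¹(17) = 17^23 mod 53.
Repeated squaring mod 53: 17^1 ≡ 17, 17^2 ≡ 17² = 289 ≡ 24, 17^4 ≡ 24² = 576 ≡ 46, 17^8 ≡ 46² = 2116 ≡ 49, 17^16 ≡ 49² = 2401 ≡ 16. Since 23 = 16 + 4 + 2 + 1, 17^23 ≡ 16·46·24·17: 16·46 = 736 ≡ 47, then 47·24 = 1128 ≡ 15, then 15·17 = 255 ≡ 43. So 17^23 ≡ 43 (mod 53).
Hence T⁻¹(17) = 43.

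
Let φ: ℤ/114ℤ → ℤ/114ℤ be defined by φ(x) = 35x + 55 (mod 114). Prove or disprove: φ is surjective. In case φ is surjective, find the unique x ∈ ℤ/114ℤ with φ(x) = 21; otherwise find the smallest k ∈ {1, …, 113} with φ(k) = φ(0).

100

Since gcd(35, 114) = 1, 35 is invertible modulo 114. Euclid's algorithm: 114 = 3·35 + 9, 35 = 3·9 + 8, 9 = 1·8 + 1; back-substituting gives 1 = 101·35 − 31·114, so 35⁻¹ ≡ 101 (mod 114).
Then y ↦ 101(y − 55) is a two-sided inverse to φ, so every y ∈ ℤ/114ℤ has a preimage.
Therefore φ is surjective.
Since φ is surjective, we compute φ⁻¹(21): solve 35x + 55 ≡ 21 (mod 114), i.e. 35x ≡ 80 (mod 114).
Multiplying by 35⁻¹ = 101 gives x ≡ 101·80 = 8080 = 70·114 + 100 ≡ 100 (mod 114).
Check: φ(100) = 35·100 + 55 = 3555 = 31·114 + 21 ≡ 21 (mod 114).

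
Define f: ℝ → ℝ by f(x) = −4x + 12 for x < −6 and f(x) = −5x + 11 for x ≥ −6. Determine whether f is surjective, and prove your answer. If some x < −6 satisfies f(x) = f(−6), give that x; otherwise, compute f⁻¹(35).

Both pieces are strictly decreasing (slopes −4 and −5), so each is injective on its own interval.
The left piece maps (−∞, −6) onto (36, ∞); the right piece maps [−6, ∞) onto (−∞, 41].
The union (36, ∞) ∪ (−∞, 41] covers ℝ, so f is surjective.
For the follow-up: the images overlap, so an x < −6 with f(x) = f(−6) exists. f(−6) = 41; solving −4x + 12 = 41 for x < −6 gives x = (41 − 12)/(−4) = −29/4.

-29/4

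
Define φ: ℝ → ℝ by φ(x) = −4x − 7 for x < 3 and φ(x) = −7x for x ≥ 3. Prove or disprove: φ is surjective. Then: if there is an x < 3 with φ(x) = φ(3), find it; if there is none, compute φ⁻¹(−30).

30/7

Both pieces are strictly decreasing (slopes −4 and −7), so each is injective on its own interval.
The left piece maps (−∞, 3) onto (−19, ∞); the right piece maps [3, ∞) onto (−∞, −21].
The union (−19, ∞) ∪ (−∞, −21] omits the interval between −19 and −21; in particular −19 has no preimage. So φ is not surjective.
Because the two images are disjoint, no x < 3 has φ(x) = φ(3), so we compute φ⁻¹(−30): −30 lies in (−∞, −21], so solve −7x = −30: x = (−30 − 0)/(−7) = 30/7.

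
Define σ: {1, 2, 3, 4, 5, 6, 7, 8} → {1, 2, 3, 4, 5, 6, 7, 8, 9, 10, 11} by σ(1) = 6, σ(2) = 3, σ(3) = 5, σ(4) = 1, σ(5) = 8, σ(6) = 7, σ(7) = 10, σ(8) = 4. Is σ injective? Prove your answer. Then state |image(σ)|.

The values σ(1), …, σ(8) are 6, 3, 5, 1, 8, 7, 10, 4 — all distinct.
So σ(u) = σ(v) only when u = v, and σ is injective.
The image of σ is {1, 3, 4, 5, 6, 7, 8, 10}, which has 8 elements.

8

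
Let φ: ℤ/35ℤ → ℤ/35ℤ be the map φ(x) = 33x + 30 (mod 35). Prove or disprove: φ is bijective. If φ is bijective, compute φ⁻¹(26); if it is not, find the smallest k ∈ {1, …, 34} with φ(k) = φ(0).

If φ(x_1) = φ(x_2), then 33x_1 ≡ 33x_2 (mod 35). Because gcd(33, 35) = 1, we may cancel 33 to get x_1 ≡ x_2 (mod 35).
We now compute 33⁻¹ mod 35 explicitly. Euclid's algorithm: 35 = 1·33 + 2, 33 = 16·2 + 1; back-substituting gives 1 = 17·33 − 16·35, so 33⁻¹ ≡ 17 (mod 35).
Then y ↦ 17(y − 30) is a two-sided inverse to φ, so every y ∈ ℤ/35ℤ has a preimage.
So φ is bijective.
Since φ is bijective, we find φ⁻¹(26): we need 33x ≡ 26 − 30 ≡ 31 (mod 35). Using 33⁻¹ = 17: x ≡ 17·31 = 527 = 15·35 + 2, so x = 2.
Check: φ(2) = 33·2 + 30 = 96 = 2·35 + 26 ≡ 26 (mod 35).

2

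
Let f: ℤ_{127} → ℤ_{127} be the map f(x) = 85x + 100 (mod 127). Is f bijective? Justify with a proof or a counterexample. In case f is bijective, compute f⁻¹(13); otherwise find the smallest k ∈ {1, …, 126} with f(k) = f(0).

If f(a) = f(b), then 85a ≡ 85b (mod 127). Because gcd(85, 127) = 1, we may cancel 85 to get a ≡ b (mod 127).
We now compute 85⁻¹ mod 127 explicitly. Euclid's algorithm: 127 = 1·85 + 42, 85 = 2·42 + 1; back-substituting gives 1 = 3·85 − 2·127, so 85⁻¹ ≡ 3 (mod 127).
For any y ∈ ℤ_{127}, x = 3(y − 100) mod 127 satisfies f(x) = 85·3(y − 100) + 100 ≡ y (since 85·3 ≡ 1 mod 127). So every y has a preimage.
Thus f is bijective.
Since f is bijective, we find f⁻¹(13): we need 85x ≡ 13 − 100 ≡ 40 (mod 127). Using 85⁻¹ = 3: x ≡ 3·40 = 120, so x = 120.
Check: f(120) = 85·120 + 100 = 10300 = 81·127 + 13 ≡ 13 (mod 127).

120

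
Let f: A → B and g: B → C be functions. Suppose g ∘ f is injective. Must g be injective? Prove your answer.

not injective

No. Take A = {0, 1, 2}, B = {0, 1, 2, 3, 4}, C = {0, 1, 2, 3, 4}, f(a) = a for each a ∈ A, and g(b) = 3 if b ∈ {3, 4} else g(b) = b.
Then g ∘ f = f is injective (A ⊂ B and f is the inclusion), but g(3) = g(4) = 3 with 3 ≠ 4, so g is not injective.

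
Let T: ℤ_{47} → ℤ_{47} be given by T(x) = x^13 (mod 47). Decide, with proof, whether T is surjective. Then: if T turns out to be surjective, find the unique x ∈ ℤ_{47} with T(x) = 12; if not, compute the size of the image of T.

Since 47 is prime, the nonzero elements of ℤ_{47} form a cyclic group of order 46.
As gcd(13, 46) = 1, raising to the 13th power is a bijection on this group: if s^13 ≡ t^13 then (st^{−1})^13 = 1, and the only element of order dividing gcd(13, 46) = 1 is 1, so s = t.
With T(0) = 0 this makes T injective on all of ℤ_{47}, hence bijective (finite equal-size domain and codomain). In particular T is surjective.
Since T is surjective, we find the preimage of 12. The inverse of x ↦ x^13 on (ℤ_{47})^× is x ↦ x^39, because 13·39 = 507 = 11·46 + 1 ≡ 1 (mod 46) and x^{46} = 1 for x ≠ 0 (Fermat). So T⁻¹(12) = 12^39 mod 47.
Repeated squaring mod 47: 12^1 ≡ 12, 12^2 ≡ 12² = 144 ≡ 3, 12^4 ≡ 3² = 9, 12^8 ≡ 9² = 81 ≡ 34, 12^16 ≡ 34² = 1156 ≡ 28, 12^32 ≡ 28² = 784 ≡ 32. Since 39 = 32 + 4 + 2 + 1, 12^39 ≡ 32·9·3·12: 32·9 = 288 ≡ 6, then 6·3 = 18, then 18·12 = 216 ≡ 28. So 12^39 ≡ 28 (mod 47).
Hence T⁻¹(12) = 28.

28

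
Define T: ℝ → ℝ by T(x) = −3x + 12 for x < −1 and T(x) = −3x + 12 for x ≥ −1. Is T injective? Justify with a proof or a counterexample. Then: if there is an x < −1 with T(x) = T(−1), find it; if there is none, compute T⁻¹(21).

-3

Both pieces are strictly decreasing (slopes −3 and −3), so each is injective on its own interval.
The left piece maps (−∞, −1) onto (15, ∞); the right piece maps [−1, ∞) onto (−∞, 15].
These images are disjoint, so no value is attained by both pieces. Therefore T is injective.
Because the two images are disjoint, no x < −1 has T(x) = T(−1), so we compute T⁻¹(21): 21 lies in (15, ∞), so solve −3x + 12 = 21: x = (21 − 12)/(−3) = −3.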